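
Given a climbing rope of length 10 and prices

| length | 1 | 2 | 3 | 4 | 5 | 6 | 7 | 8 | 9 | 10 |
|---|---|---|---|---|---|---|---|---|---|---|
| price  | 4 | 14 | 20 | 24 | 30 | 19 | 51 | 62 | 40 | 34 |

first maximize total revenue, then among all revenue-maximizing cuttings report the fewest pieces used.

2

Consider every possible first cut. r[k] is the best of p[i]+r[k−i] over all sellable i≤k.
r[1] = 4
r[2] = 14
r[3] = 20
r[4] = 28  (first piece 2, then r[2]=14)
r[5] = 34  (first piece 2, then r[3]=20)
r[6] = 42  (first piece 2, then r[4]=28)
r[7] = 51
r[8] = 62
r[9] = 66  (first piece 1, then r[8]=62)
r[10] = 76  (first piece 2, then r[8]=62)
Maximum revenue is €76.
Now minimize piece count subject to staying optimal: for each k, pieces[k] = 1 + min over i with p[i]+r[k−i]=r[k] of pieces[k−i].
pieces[7] = 1
pieces[8] = 1
pieces[9] = 2
pieces[10] = 2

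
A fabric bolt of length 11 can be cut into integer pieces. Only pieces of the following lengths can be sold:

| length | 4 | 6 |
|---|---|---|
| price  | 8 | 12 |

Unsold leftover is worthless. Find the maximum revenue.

Let best[k] be the best obtainable value from length k. For each k, try every first piece i and keep the best of price[i] + best[k−i].
best[1] = 0
best[2] = 0
best[3] = 0
best[4] = 8
best[5] = 8
best[6] = 12
best[7] = 12
best[8] = 16  (first piece 4, then best[4]=8)
best[9] = 16
best[10] = 20  (first piece 4, then best[6]=12)
best[11] = 20
One optimal cutting: pieces 6 + 4 with 1 yard of scrap → $20.

20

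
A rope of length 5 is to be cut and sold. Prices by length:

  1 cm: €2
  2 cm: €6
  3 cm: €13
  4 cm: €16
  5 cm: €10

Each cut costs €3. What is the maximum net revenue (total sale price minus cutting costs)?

16

Let net[k] be the best obtainable value from length k. For each k, try every first piece i and keep the best of price[i] + net[k−i] minus the 3 cut fee when i<k.
net[1] = 2
net[2] = 6
net[3] = 13
net[4] = 16
net[5] = 16  (first piece 2, then net[3]=13)
One optimal plan: pieces 3 + 2 (1 cut) → €19 − €3 = €16.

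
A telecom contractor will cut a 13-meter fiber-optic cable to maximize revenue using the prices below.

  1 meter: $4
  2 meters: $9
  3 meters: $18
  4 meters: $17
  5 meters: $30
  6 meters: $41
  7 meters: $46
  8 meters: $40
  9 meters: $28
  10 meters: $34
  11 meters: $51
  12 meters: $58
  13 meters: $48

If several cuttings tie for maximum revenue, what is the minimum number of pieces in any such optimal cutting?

2

Consider every possible first cut. r[k] is the best of p[i]+r[k−i] over all sellable i≤k.
r[1] = 4
r[2] = 9
r[3] = 18
r[4] = 22  (first piece 1, then r[3]=18)
r[5] = 30
r[6] = 41
r[7] = 46
r[8] = 50  (first piece 1, then r[7]=46)
r[9] = 59  (first piece 3, then r[6]=41)
r[10] = 64  (first piece 3, then r[7]=46)
r[11] = 71  (first piece 5, then r[6]=41)
r[12] = 82  (first piece 6, then r[6]=41)
r[13] = 87  (first piece 6, then r[7]=46)
Maximum revenue is $87.
Now minimize piece count subject to staying optimal: for each k, pieces[k] = 1 + min over i with p[i]+r[k−i]=r[k] of pieces[k−i].
pieces[10] = 2
pieces[11] = 2
pieces[12] = 2
pieces[13] = 2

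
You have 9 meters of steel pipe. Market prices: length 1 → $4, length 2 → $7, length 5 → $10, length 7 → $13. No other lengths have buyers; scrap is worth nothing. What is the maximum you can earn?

36

Let best[k] be the best obtainable value from length k. For each k, try every first piece i and keep the best of price[i] + best[k−i].
best[1] = 4
best[2] = max(4+4, 7+0) = 8
best[3] = max(4+8, 7+4) = 12
best[4] = max(4+12, 7+8) = 16
best[5] = max(4+16, 7+12, 10+0) = 20
best[6] = max(4+20, 7+16, 10+4) = 24
best[7] = max(4+24, 7+20, 10+8, 13+0) = 28
best[8] = max(4+28, 7+24, 10+12, 13+4) = 32
best[9] = max(4+32, 7+28, 10+16, 13+8) = 36
One optimal cutting: 1 + 1 + 1 + 1 + 1 + 1 + 1 + 1 + 1 → $36.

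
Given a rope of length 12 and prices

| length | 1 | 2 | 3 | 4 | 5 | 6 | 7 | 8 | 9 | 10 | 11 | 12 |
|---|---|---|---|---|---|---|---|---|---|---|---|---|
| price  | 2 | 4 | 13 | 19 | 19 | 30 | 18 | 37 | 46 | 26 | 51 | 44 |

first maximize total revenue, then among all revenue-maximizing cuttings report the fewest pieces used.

2

Build r[k] bottom-up: r[k] = max over allowed piece i of (p[i] + r[k−i]).
r[1] = 2
r[2] = 4  (first piece 1, then r[1]=2)
r[3] = 13
r[4] = 19
r[5] = 21  (first piece 1, then r[4]=19)
r[6] = 30
r[7] = 32  (first piece 1, then r[6]=30)
r[8] = 38  (first piece 4, then r[4]=19)
r[9] = 46
r[10] = 49  (first piece 4, then r[6]=30)
r[11] = 51  (first piece 1, then r[10]=49)
r[12] = 60  (first piece 6, then r[6]=30)
Maximum revenue is €60.
Now minimize piece count subject to staying optimal: for each k, pieces[k] = 1 + min over i with p[i]+r[k−i]=r[k] of pieces[k−i].
pieces[9] = 1
pieces[10] = 2
pieces[11] = 1
pieces[12] = 2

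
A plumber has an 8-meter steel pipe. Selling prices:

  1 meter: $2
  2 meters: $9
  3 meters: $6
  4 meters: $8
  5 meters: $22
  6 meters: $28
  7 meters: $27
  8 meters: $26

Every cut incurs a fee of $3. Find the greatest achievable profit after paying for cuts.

Consider every possible first cut. r[k] is the best of p[i]+r[k−i] over all sellable i≤k, charging 3 whenever i<k.
r[1] = 2
r[2] = 9
r[3] = 8  (first piece 1, then r[2]=9)
r[4] = 15  (first piece 2, then r[2]=9)
r[5] = 22
r[6] = 28
r[7] = 28  (first piece 2, then r[5]=22)
r[8] = 34  (first piece 2, then r[6]=28)
One optimal plan: pieces 6 + 2 (1 cut) → $37 − $3 = $34.

34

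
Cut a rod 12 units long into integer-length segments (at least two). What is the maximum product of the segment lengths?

Define P[k] = max over 1≤i<k of i · max(k−i, P[k−i]); the inner max lets the remainder stay uncut if that's better.
P[2] = 1*max(1,0) = 1*1 = 1
P[3] = 1*max(2,1) = 1*2 = 2
P[4] = 2*max(2,1) = 2*2 = 4
P[5] = 2*max(3,2) = 2*3 = 6
P[6] = 3*max(3,2) = 3*3 = 9
P[7] = 2*max(5,6) = 2*6 = 12
P[8] = 2*max(6,9) = 2*9 = 18
P[9] = 3*max(6,9) = 3*9 = 27
P[10] = 2*max(8,18) = 2*18 = 36
P[11] = 2*max(9,27) = 2*27 = 54
P[12] = 3*max(9,27) = 3*27 = 81
One optimal split: 3 + 3 + 3 + 3; product 3*3*3*3 = 81.

81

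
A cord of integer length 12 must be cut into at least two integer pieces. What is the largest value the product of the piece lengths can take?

81

Define g[k] = max over 1≤i<k of i · max(k−i, g[k−i]); the inner max lets the remainder stay uncut if that's better.
g[2] = 1*max(1,0) = 1*1 = 1
g[3] = 1*max(2,1) = 1*2 = 2
g[4] = 2*max(2,1) = 2*2 = 4
g[5] = 2*max(3,2) = 2*3 = 6
g[6] = 3*max(3,2) = 3*3 = 9
g[7] = 2*max(5,6) = 2*6 = 12
g[8] = 2*max(6,9) = 2*9 = 18
g[9] = 3*max(6,9) = 3*9 = 27
g[10] = 2*max(8,18) = 2*18 = 36
g[11] = 2*max(9,27) = 2*27 = 54
g[12] = 3*max(9,27) = 3*27 = 81
One optimal split: 3 + 3 + 3 + 3; product 3*3*3*3 = 81.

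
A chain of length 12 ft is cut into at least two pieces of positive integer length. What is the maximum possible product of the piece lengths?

81

Define prod[k] = max over 1≤i<k of i · max(k−i, prod[k−i]); the inner max lets the remainder stay uncut if that's better.
prod[2] = 1·max(1,0) = 1·1 = 1
prod[3] = max(1·2, 2·1) = 2
prod[4] = max(1·3, 2·2, 3·1) = 4
prod[5] = max(1·4, 2·3, 3·2, 4·1) = 6
prod[6] = max(1·6, 2·4, 3·3, 4·2, 5·1) = 9
prod[7] = max(1·9, 2·6, 3·4, 4·3, 5·2, 6·1) = 12
prod[8] = max(1·12, 2·9, 3·6, …, 6·2, 7·1) = 18
prod[9] = max(1·18, 2·12, 3·9, …, 7·2, 8·1) = 27
prod[10] = max(1·27, 2·18, 3·12, …, 8·2, 9·1) = 36
prod[11] = max(1·36, 2·27, 3·18, …, 9·2, 10·1) = 54
prod[12] = max(1·54, 2·36, 3·27, …, 10·2, 11·1) = 81
One optimal split: 3 + 3 + 3 + 3; product 3·3·3·3 = 81.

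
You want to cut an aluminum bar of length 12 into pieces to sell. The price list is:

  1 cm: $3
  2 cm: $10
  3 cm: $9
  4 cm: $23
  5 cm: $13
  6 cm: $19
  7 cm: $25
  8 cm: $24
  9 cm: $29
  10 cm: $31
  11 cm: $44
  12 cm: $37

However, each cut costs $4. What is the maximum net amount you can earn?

Build r[k] bottom-up: r[k] = max over allowed piece i of (p[i] + r[k−i]) − 4 per cut.
r[1] = 3
r[2] = 10
r[3] = 9  (first piece 1, then r[2]=10)
r[4] = 23
r[5] = 22  (first piece 1, then r[4]=23)
r[6] = 29  (first piece 2, then r[4]=23)
r[7] = 28  (first piece 1, then r[6]=29)
r[8] = 42  (first piece 4, then r[4]=23)
r[9] = 41  (first piece 1, then r[8]=42)
r[10] = 48  (first piece 2, then r[8]=42)
r[11] = 47  (first piece 1, then r[10]=48)
r[12] = 61  (first piece 4, then r[8]=42)
One optimal plan: pieces 4 + 4 + 4 (2 cuts) → $69 − $8 = $61.

61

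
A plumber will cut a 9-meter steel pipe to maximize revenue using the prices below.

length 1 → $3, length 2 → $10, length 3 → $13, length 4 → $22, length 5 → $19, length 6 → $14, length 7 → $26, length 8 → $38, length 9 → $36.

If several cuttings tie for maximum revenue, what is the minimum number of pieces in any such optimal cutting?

3

Build r[k] bottom-up: r[k] = max over allowed piece i of (p[i] + r[k−i]).
r[1] = 3
r[2] = 10
r[3] = 13  (first piece 1, then r[2]=10)
r[4] = 22
r[5] = 25  (first piece 1, then r[4]=22)
r[6] = 32  (first piece 2, then r[4]=22)
r[7] = 35  (first piece 1, then r[6]=32)
r[8] = 44  (first piece 4, then r[4]=22)
r[9] = 47  (first piece 1, then r[8]=44)
Maximum revenue is $47.
Now minimize piece count subject to staying optimal: for each k, pieces[k] = 1 + min over i with p[i]+r[k−i]=r[k] of pieces[k−i].
pieces[6] = 2
pieces[7] = 2
pieces[8] = 2
pieces[9] = 3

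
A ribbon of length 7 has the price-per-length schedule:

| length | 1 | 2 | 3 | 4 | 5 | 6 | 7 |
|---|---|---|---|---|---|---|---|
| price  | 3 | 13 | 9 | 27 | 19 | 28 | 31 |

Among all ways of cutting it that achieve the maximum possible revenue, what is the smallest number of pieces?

3

Consider every possible first cut. r[k] is the best of p[i]+r[k−i] over all sellable i≤k.
r[1] = 3
r[2] = max(3+3, 13+0) = 13
r[3] = max(3+13, 13+3, 9+0) = 16
r[4] = max(3+16, 13+13, 9+3, 27+0) = 27
r[5] = max(3+27, 13+16, 9+13, 27+3, 19+0) = 30
r[6] = max(3+30, 13+27, 9+16, 27+13, 19+3, 28+0) = 40
r[7] = max(3+40, 13+30, 9+27, …, 28+3, 31+0) = 43
Maximum revenue is ¢43.
Now minimize piece count subject to staying optimal: for each k, pieces[k] = 1 + min over i with p[i]+r[k−i]=r[k] of pieces[k−i].
pieces[4] = 1
pieces[5] = 2
pieces[6] = 2
pieces[7] = 3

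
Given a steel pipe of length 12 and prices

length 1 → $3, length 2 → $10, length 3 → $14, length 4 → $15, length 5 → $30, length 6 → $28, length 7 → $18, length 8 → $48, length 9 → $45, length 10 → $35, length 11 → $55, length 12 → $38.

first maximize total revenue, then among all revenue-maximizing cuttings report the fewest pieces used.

Consider every possible first cut. r[k] is the best of p[i]+r[k−i] over all sellable i≤k.
r[1] = 3
r[2] = max(3+3, 10+0) = 10
r[3] = max(3+10, 10+3, 14+0) = 14
r[4] = max(3+14, 10+10, 14+3, 15+0) = 20
r[5] = max(3+20, 10+14, 14+10, 15+3, 30+0) = 30
r[6] = max(3+30, 10+20, 14+14, 15+10, 30+3, 28+0) = 33
r[7] = max(3+33, 10+30, 14+20, …, 28+3, 18+0) = 40
r[8] = max(3+40, 10+33, 14+30, …, 18+3, 48+0) = 48
r[9] = max(3+48, 10+40, 14+33, …, 48+3, 45+0) = 51
r[10] = max(3+51, 10+48, 14+40, …, 45+3, 35+0) = 60
r[11] = max(3+60, 10+51, 14+48, …, 35+3, 55+0) = 63
r[12] = max(3+63, 10+60, 14+51, …, 55+3, 38+0) = 70
Maximum revenue is $70.
Now minimize piece count subject to staying optimal: for each k, pieces[k] = 1 + min over i with p[i]+r[k−i]=r[k] of pieces[k−i].
pieces[9] = 2
pieces[10] = 2
pieces[11] = 3
pieces[12] = 3

3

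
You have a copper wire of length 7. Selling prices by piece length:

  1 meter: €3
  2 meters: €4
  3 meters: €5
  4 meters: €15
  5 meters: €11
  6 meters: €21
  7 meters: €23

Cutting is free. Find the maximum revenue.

Build R[k] bottom-up: R[k] = max over allowed piece i of (p[i] + R[k−i]).
R[1] = 3
R[2] = 6  (first piece 1, then R[1]=3)
R[3] = 9  (first piece 1, then R[2]=6)
R[4] = 15
R[5] = 18  (first piece 1, then R[4]=15)
R[6] = 21  (first piece 1, then R[5]=18)
R[7] = 24  (first piece 1, then R[6]=21)
One optimal cutting: 4 + 1 + 1 + 1 → €15 + €3 + €3 + €3 = €24.

24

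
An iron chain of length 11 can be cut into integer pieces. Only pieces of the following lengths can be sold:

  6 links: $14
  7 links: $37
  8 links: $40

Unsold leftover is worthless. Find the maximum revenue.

Let best[k] be the best obtainable value from length k. For each k, try every first piece i and keep the best of price[i] + best[k−i].
best[1] = 0
best[2] = 0
best[3] = 0
best[4] = 0
best[5] = 0
best[6] = 14
best[7] = max(14+0, 37+0) = 37
best[8] = max(14+0, 37+0, 40+0) = 40
best[9] = max(14+0, 37+0, 40+0) = 40
best[10] = max(14+0, 37+0, 40+0) = 40
best[11] = max(14+0, 37+0, 40+0) = 40
One optimal cutting: pieces 8 with 3 links of scrap → $40.

40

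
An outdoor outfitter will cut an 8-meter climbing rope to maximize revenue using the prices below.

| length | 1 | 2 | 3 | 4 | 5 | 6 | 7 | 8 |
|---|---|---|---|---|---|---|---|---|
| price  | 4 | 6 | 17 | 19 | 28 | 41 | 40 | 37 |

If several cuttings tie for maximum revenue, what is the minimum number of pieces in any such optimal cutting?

3

Let r[k] be the best obtainable value from length k. For each k, try every first piece i and keep the best of price[i] + r[k−i].
r[1] = 4
r[2] = max(4+4, 6+0) = 8
r[3] = max(4+8, 6+4, 17+0) = 17
r[4] = max(4+17, 6+8, 17+4, 19+0) = 21
r[5] = max(4+21, 6+17, 17+8, 19+4, 28+0) = 28
r[6] = max(4+28, 6+21, 17+17, 19+8, 28+4, 41+0) = 41
r[7] = max(4+41, 6+28, 17+21, …, 41+4, 40+0) = 45
r[8] = max(4+45, 6+41, 17+28, …, 40+4, 37+0) = 49
Maximum revenue is €49.
Now minimize piece count subject to staying optimal: for each k, pieces[k] = 1 + min over i with p[i]+r[k−i]=r[k] of pieces[k−i].
pieces[5] = 1
pieces[6] = 1
pieces[7] = 2
pieces[8] = 3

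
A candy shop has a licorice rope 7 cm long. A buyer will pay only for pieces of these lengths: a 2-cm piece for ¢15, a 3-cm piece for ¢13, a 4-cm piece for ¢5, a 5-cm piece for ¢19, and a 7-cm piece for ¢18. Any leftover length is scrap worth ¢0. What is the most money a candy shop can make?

Let f[k] be the best obtainable value from length k. For each k, try every first piece i and keep the best of price[i] + f[k−i].
f[1] = 0
f[2] = 15
f[3] = max(15+0, 13+0) = 15
f[4] = max(15+15, 13+0, 5+0) = 30
f[5] = max(15+15, 13+15, 5+0, 19+0) = 30
f[6] = max(15+30, 13+15, 5+15, 19+0) = 45
f[7] = max(15+30, 13+30, 5+15, 19+15, 18+0) = 45
One optimal cutting: pieces 2 + 2 + 2 with 1 cm of scrap → ¢45.

45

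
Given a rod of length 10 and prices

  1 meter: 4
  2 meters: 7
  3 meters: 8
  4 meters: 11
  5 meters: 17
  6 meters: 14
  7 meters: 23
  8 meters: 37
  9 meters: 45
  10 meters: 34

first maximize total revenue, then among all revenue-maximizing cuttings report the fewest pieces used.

2

Let r[k] be the best obtainable value from length k. For each k, try every first piece i and keep the best of price[i] + r[k−i].
r[1] = 4
r[2] = max(4+4, 7+0) = 8
r[3] = max(4+8, 7+4, 8+0) = 12
r[4] = max(4+12, 7+8, 8+4, 11+0) = 16
r[5] = max(4+16, 7+12, 8+8, 11+4, 17+0) = 20
r[6] = max(4+20, 7+16, 8+12, 11+8, 17+4, 14+0) = 24
r[7] = max(4+24, 7+20, 8+16, …, 14+4, 23+0) = 28
r[8] = max(4+28, 7+24, 8+20, …, 23+4, 37+0) = 37
r[9] = max(4+37, 7+28, 8+24, …, 37+4, 45+0) = 45
r[10] = max(4+45, 7+37, 8+28, …, 45+4, 34+0) = 49
Maximum revenue is 49.
Now minimize piece count subject to staying optimal: for each k, pieces[k] = 1 + min over i with p[i]+r[k−i]=r[k] of pieces[k−i].
pieces[7] = 7
pieces[8] = 1
pieces[9] = 1
pieces[10] = 2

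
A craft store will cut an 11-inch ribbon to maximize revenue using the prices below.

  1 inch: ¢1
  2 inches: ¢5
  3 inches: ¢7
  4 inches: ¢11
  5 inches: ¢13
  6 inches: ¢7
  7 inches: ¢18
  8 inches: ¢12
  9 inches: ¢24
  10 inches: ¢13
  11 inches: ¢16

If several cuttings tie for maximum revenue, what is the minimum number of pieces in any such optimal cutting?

Let r[k] be the best obtainable value from length k. For each k, try every first piece i and keep the best of price[i] + r[k−i].
r[1] = 1
r[2] = 5
r[3] = 7
r[4] = 11
r[5] = 13
r[6] = 16  (first piece 2, then r[4]=11)
r[7] = 18  (first piece 2, then r[5]=13)
r[8] = 22  (first piece 4, then r[4]=11)
r[9] = 24  (first piece 4, then r[5]=13)
r[10] = 27  (first piece 2, then r[8]=22)
r[11] = 29  (first piece 2, then r[9]=24)
Maximum revenue is ¢29.
Now minimize piece count subject to staying optimal: for each k, pieces[k] = 1 + min over i with p[i]+r[k−i]=r[k] of pieces[k−i].
pieces[8] = 2
pieces[9] = 1
pieces[10] = 3
pieces[11] = 2

2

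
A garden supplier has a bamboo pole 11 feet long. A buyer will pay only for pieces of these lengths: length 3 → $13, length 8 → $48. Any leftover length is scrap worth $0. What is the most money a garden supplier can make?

61

Build f[k] bottom-up: f[k] = max over allowed piece i of (p[i] + f[k−i]).
f[1] = 0
f[2] = 0
f[3] = 13
f[4] = 13
f[5] = 13
f[6] = 26  (first piece 3, then f[3]=13)
f[7] = 26
f[8] = 48
f[9] = 48
f[10] = 48
f[11] = 61  (first piece 3, then f[8]=48)
One optimal cutting: 8 + 3 → $61.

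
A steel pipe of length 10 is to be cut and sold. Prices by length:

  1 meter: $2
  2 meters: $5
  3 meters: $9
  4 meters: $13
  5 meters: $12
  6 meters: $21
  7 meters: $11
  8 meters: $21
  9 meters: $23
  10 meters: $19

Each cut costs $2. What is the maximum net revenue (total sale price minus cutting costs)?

Build v[k] bottom-up: v[k] = max over allowed piece i of (p[i] + v[k−i]) − 2 per cut.
v[1] = 2
v[2] = max(2+2-2, 5+0) = 5
v[3] = max(2+5-2, 5+2-2, 9+0) = 9
v[4] = max(2+9-2, 5+5-2, 9+2-2, 13+0) = 13
v[5] = max(2+13-2, 5+9-2, 9+5-2, 13+2-2, 12+0) = 13
v[6] = max(2+13-2, 5+13-2, 9+9-2, 13+5-2, 12+2-2, 21+0) = 21
v[7] = max(2+21-2, 5+13-2, 9+13-2, …, 21+2-2, 11+0) = 21
v[8] = max(2+21-2, 5+21-2, 9+13-2, …, 11+2-2, 21+0) = 24
v[9] = max(2+24-2, 5+21-2, 9+21-2, …, 21+2-2, 23+0) = 28
v[10] = max(2+28-2, 5+24-2, 9+21-2, …, 23+2-2, 19+0) = 32
One optimal plan: pieces 6 + 4 (1 cut) → $34 − $2 = $32.

32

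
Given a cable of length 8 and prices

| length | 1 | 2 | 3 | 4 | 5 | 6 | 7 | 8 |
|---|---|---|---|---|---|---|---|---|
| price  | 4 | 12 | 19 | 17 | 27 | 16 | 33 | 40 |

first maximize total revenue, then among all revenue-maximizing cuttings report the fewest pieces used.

3

Consider every possible first cut. r[k] is the best of p[i]+r[k−i] over all sellable i≤k.
r[1] = 4
r[2] = 12
r[3] = 19
r[4] = 24  (first piece 2, then r[2]=12)
r[5] = 31  (first piece 2, then r[3]=19)
r[6] = 38  (first piece 3, then r[3]=19)
r[7] = 43  (first piece 2, then r[5]=31)
r[8] = 50  (first piece 2, then r[6]=38)
Maximum revenue is €50.
Now minimize piece count subject to staying optimal: for each k, pieces[k] = 1 + min over i with p[i]+r[k−i]=r[k] of pieces[k−i].
pieces[5] = 2
pieces[6] = 2
pieces[7] = 3
pieces[8] = 3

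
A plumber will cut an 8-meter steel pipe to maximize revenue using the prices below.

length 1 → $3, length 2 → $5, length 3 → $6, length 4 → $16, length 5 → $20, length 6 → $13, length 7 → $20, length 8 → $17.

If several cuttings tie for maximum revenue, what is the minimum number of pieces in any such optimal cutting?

Consider every possible first cut. r[k] is the best of p[i]+r[k−i] over all sellable i≤k.
r[1] = 3
r[2] = max(3+3, 5+0) = 6
r[3] = max(3+6, 5+3, 6+0) = 9
r[4] = max(3+9, 5+6, 6+3, 16+0) = 16
r[5] = max(3+16, 5+9, 6+6, 16+3, 20+0) = 20
r[6] = max(3+20, 5+16, 6+9, 16+6, 20+3, 13+0) = 23
r[7] = max(3+23, 5+20, 6+16, …, 13+3, 20+0) = 26
r[8] = max(3+26, 5+23, 6+20, …, 20+3, 17+0) = 32
Maximum revenue is $32.
Now minimize piece count subject to staying optimal: for each k, pieces[k] = 1 + min over i with p[i]+r[k−i]=r[k] of pieces[k−i].
pieces[5] = 1
pieces[6] = 2
pieces[7] = 3
pieces[8] = 2

2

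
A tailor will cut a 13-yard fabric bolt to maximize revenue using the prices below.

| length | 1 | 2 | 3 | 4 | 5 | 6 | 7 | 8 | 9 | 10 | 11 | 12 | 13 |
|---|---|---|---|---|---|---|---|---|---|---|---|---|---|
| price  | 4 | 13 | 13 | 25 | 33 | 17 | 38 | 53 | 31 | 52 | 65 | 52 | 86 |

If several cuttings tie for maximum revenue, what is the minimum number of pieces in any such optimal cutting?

Build r[k] bottom-up: r[k] = max over allowed piece i of (p[i] + r[k−i]).
r[1] = 4
r[2] = max(4+4, 13+0) = 13
r[3] = max(4+13, 13+4, 13+0) = 17
r[4] = max(4+17, 13+13, 13+4, 25+0) = 26
r[5] = max(4+26, 13+17, 13+13, 25+4, 33+0) = 33
r[6] = max(4+33, 13+26, 13+17, 25+13, 33+4, 17+0) = 39
r[7] = max(4+39, 13+33, 13+26, …, 17+4, 38+0) = 46
r[8] = max(4+46, 13+39, 13+33, …, 38+4, 53+0) = 53
r[9] = max(4+53, 13+46, 13+39, …, 53+4, 31+0) = 59
r[10] = max(4+59, 13+53, 13+46, …, 31+4, 52+0) = 66
r[11] = max(4+66, 13+59, 13+53, …, 52+4, 65+0) = 72
r[12] = max(4+72, 13+66, 13+59, …, 65+4, 52+0) = 79
r[13] = max(4+79, 13+72, 13+66, …, 52+4, 86+0) = 86
Maximum revenue is $86.
Now minimize piece count subject to staying optimal: for each k, pieces[k] = 1 + min over i with p[i]+r[k−i]=r[k] of pieces[k−i].
pieces[10] = 2
pieces[11] = 4
pieces[12] = 3
pieces[13] = 1

1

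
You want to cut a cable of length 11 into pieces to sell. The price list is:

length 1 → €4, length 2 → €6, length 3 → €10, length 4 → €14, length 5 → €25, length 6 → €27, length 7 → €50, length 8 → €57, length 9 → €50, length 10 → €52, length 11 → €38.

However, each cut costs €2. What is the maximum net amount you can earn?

Let v[k] be the best obtainable value from length k. For each k, try every first piece i and keep the best of price[i] + v[k−i] minus the 2 cut fee when i<k.
v[1] = 4
v[2] = max(4+4-2, 6+0) = 6
v[3] = max(4+6-2, 6+4-2, 10+0) = 10
v[4] = max(4+10-2, 6+6-2, 10+4-2, 14+0) = 14
v[5] = max(4+14-2, 6+10-2, 10+6-2, 14+4-2, 25+0) = 25
v[6] = max(4+25-2, 6+14-2, 10+10-2, 14+6-2, 25+4-2, 27+0) = 27
v[7] = max(4+27-2, 6+25-2, 10+14-2, …, 27+4-2, 50+0) = 50
v[8] = max(4+50-2, 6+27-2, 10+25-2, …, 50+4-2, 57+0) = 57
v[9] = max(4+57-2, 6+50-2, 10+27-2, …, 57+4-2, 50+0) = 59
v[10] = max(4+59-2, 6+57-2, 10+50-2, …, 50+4-2, 52+0) = 61
v[11] = max(4+61-2, 6+59-2, 10+57-2, …, 52+4-2, 38+0) = 65
One optimal plan: pieces 8 + 3 (1 cut) → €67 − €2 = €65.

65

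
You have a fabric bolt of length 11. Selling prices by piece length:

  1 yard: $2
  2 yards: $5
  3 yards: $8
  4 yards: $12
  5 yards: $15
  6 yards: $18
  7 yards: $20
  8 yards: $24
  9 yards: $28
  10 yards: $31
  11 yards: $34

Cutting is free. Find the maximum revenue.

Build best[k] bottom-up: best[k] = max over allowed piece i of (p[i] + best[k−i]).
best[1] = 2
best[2] = max(2+2, 5+0) = 5
best[3] = max(2+5, 5+2, 8+0) = 8
best[4] = max(2+8, 5+5, 8+2, 12+0) = 12
best[5] = max(2+12, 5+8, 8+5, 12+2, 15+0) = 15
best[6] = max(2+15, 5+12, 8+8, 12+5, 15+2, 18+0) = 18
best[7] = max(2+18, 5+15, 8+12, …, 18+2, 20+0) = 20
best[8] = max(2+20, 5+18, 8+15, …, 20+2, 24+0) = 24
best[9] = max(2+24, 5+20, 8+18, …, 24+2, 28+0) = 28
best[10] = max(2+28, 5+24, 8+20, …, 28+2, 31+0) = 31
best[11] = max(2+31, 5+28, 8+24, …, 31+2, 34+0) = 34
Best is to sell the whole 11-yard piece uncut for $34.

34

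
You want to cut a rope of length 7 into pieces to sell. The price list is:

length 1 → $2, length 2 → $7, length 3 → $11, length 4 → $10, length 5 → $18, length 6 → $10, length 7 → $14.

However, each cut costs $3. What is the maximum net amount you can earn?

22

Consider every possible first cut. v[k] is the best of p[i]+v[k−i] over all sellable i≤k, charging 3 whenever i<k.
v[1] = 2
v[2] = 7
v[3] = 11
v[4] = 11  (first piece 2, then v[2]=7)
v[5] = 18
v[6] = 19  (first piece 3, then v[3]=11)
v[7] = 22  (first piece 2, then v[5]=18)
One optimal plan: pieces 5 + 2 (1 cut) → $25 − $3 = $22.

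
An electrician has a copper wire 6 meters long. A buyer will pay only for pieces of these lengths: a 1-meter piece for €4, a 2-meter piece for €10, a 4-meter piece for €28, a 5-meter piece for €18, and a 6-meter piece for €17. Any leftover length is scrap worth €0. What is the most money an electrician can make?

38

Build f[k] bottom-up: f[k] = max over allowed piece i of (p[i] + f[k−i]).
f[1] = 4
f[2] = max(4+4, 10+0) = 10
f[3] = max(4+10, 10+4) = 14
f[4] = max(4+14, 10+10, 28+0) = 28
f[5] = max(4+28, 10+14, 28+4, 18+0) = 32
f[6] = max(4+32, 10+28, 28+10, 18+4, 17+0) = 38
One optimal cutting: 4 + 2 → €38.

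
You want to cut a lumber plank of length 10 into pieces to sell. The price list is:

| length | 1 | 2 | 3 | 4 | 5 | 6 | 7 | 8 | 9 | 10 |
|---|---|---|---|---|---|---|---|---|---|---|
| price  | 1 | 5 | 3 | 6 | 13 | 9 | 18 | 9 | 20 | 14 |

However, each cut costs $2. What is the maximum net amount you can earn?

Let r[k] be the best obtainable value from length k. For each k, try every first piece i and keep the best of price[i] + r[k−i] minus the 2 cut fee when i<k.
r[1] = 1
r[2] = 5
r[3] = 4  (first piece 1, then r[2]=5)
r[4] = 8  (first piece 2, then r[2]=5)
r[5] = 13
r[6] = 12  (first piece 1, then r[5]=13)
r[7] = 18
r[8] = 17  (first piece 1, then r[7]=18)
r[9] = 21  (first piece 2, then r[7]=18)
r[10] = 24  (first piece 5, then r[5]=13)
One optimal plan: pieces 5 + 5 (1 cut) → $26 − $2 = $24.

24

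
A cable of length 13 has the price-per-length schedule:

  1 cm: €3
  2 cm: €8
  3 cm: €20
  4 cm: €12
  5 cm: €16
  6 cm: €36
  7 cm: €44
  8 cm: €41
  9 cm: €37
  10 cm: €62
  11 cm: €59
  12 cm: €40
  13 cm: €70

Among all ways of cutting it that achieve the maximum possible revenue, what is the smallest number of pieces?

3

Let r[k] be the best obtainable value from length k. For each k, try every first piece i and keep the best of price[i] + r[k−i].
r[1] = 3
r[2] = max(3+3, 8+0) = 8
r[3] = max(3+8, 8+3, 20+0) = 20
r[4] = max(3+20, 8+8, 20+3, 12+0) = 23
r[5] = max(3+23, 8+20, 20+8, 12+3, 16+0) = 28
r[6] = max(3+28, 8+23, 20+20, 12+8, 16+3, 36+0) = 40
r[7] = max(3+40, 8+28, 20+23, …, 36+3, 44+0) = 44
r[8] = max(3+44, 8+40, 20+28, …, 44+3, 41+0) = 48
r[9] = max(3+48, 8+44, 20+40, …, 41+3, 37+0) = 60
r[10] = max(3+60, 8+48, 20+44, …, 37+3, 62+0) = 64
r[11] = max(3+64, 8+60, 20+48, …, 62+3, 59+0) = 68
r[12] = max(3+68, 8+64, 20+60, …, 59+3, 40+0) = 80
r[13] = max(3+80, 8+68, 20+64, …, 40+3, 70+0) = 84
Maximum revenue is €84.
Now minimize piece count subject to staying optimal: for each k, pieces[k] = 1 + min over i with p[i]+r[k−i]=r[k] of pieces[k−i].
pieces[10] = 2
pieces[11] = 4
pieces[12] = 4
pieces[13] = 3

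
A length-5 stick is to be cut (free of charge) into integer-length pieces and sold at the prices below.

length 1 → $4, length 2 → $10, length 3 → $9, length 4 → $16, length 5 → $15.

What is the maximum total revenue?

Build best[k] bottom-up: best[k] = max over allowed piece i of (p[i] + best[k−i]).
best[1] = 4
best[2] = max(4+4, 10+0) = 10
best[3] = max(4+10, 10+4, 9+0) = 14
best[4] = max(4+14, 10+10, 9+4, 16+0) = 20
best[5] = max(4+20, 10+14, 9+10, 16+4, 15+0) = 24
One optimal cutting: 2 + 2 + 1 → $10 + $10 + $4 = $24.

24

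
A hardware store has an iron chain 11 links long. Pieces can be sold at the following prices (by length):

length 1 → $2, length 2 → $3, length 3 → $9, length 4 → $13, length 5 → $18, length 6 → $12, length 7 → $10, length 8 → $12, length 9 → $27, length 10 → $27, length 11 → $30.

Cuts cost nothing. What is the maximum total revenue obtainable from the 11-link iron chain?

Consider every possible first cut. v[k] is the best of p[i]+v[k−i] over all sellable i≤k.
v[1] = 2
v[2] = max(2+2, 3+0) = 4
v[3] = max(2+4, 3+2, 9+0) = 9
v[4] = max(2+9, 3+4, 9+2, 13+0) = 13
v[5] = max(2+13, 3+9, 9+4, 13+2, 18+0) = 18
v[6] = max(2+18, 3+13, 9+9, 13+4, 18+2, 12+0) = 20
v[7] = max(2+20, 3+18, 9+13, …, 12+2, 10+0) = 22
v[8] = max(2+22, 3+20, 9+18, …, 10+2, 12+0) = 27
v[9] = max(2+27, 3+22, 9+20, …, 12+2, 27+0) = 31
v[10] = max(2+31, 3+27, 9+22, …, 27+2, 27+0) = 36
v[11] = max(2+36, 3+31, 9+27, …, 27+2, 30+0) = 38
One optimal cutting: 5 + 5 + 1 → $18 + $18 + $2 = $38.

38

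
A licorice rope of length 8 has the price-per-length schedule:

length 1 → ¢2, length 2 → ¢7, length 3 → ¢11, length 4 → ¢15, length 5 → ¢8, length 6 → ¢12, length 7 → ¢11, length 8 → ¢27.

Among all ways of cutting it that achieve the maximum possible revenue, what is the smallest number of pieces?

2

Let r[k] be the best obtainable value from length k. For each k, try every first piece i and keep the best of price[i] + r[k−i].
r[1] = 2
r[2] = 7
r[3] = 11
r[4] = 15
r[5] = 18  (first piece 2, then r[3]=11)
r[6] = 22  (first piece 2, then r[4]=15)
r[7] = 26  (first piece 3, then r[4]=15)
r[8] = 30  (first piece 4, then r[4]=15)
Maximum revenue is ¢30.
Now minimize piece count subject to staying optimal: for each k, pieces[k] = 1 + min over i with p[i]+r[k−i]=r[k] of pieces[k−i].
pieces[5] = 2
pieces[6] = 2
pieces[7] = 2
pieces[8] = 2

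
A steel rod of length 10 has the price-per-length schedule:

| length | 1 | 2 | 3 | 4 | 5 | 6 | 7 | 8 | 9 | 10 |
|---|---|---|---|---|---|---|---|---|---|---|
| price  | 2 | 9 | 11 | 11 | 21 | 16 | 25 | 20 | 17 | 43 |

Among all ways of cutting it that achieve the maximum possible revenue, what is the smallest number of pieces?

5

Let r[k] be the best obtainable value from length k. For each k, try every first piece i and keep the best of price[i] + r[k−i].
r[1] = 2
r[2] = max(2+2, 9+0) = 9
r[3] = max(2+9, 9+2, 11+0) = 11
r[4] = max(2+11, 9+9, 11+2, 11+0) = 18
r[5] = max(2+18, 9+11, 11+9, 11+2, 21+0) = 21
r[6] = max(2+21, 9+18, 11+11, 11+9, 21+2, 16+0) = 27
r[7] = max(2+27, 9+21, 11+18, …, 16+2, 25+0) = 30
r[8] = max(2+30, 9+27, 11+21, …, 25+2, 20+0) = 36
r[9] = max(2+36, 9+30, 11+27, …, 20+2, 17+0) = 39
r[10] = max(2+39, 9+36, 11+30, …, 17+2, 43+0) = 45
Maximum revenue is $45.
Now minimize piece count subject to staying optimal: for each k, pieces[k] = 1 + min over i with p[i]+r[k−i]=r[k] of pieces[k−i].
pieces[7] = 2
pieces[8] = 4
pieces[9] = 3
pieces[10] = 5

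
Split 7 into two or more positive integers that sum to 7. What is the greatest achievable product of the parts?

Let f[k] be the best product for length k (with at least one cut). For each first piece i, the rest contributes max(k−i, f[k−i]).
Small cases: f[2]=1.
f[3] = 1·max(2,1) = 1·2 = 2
f[4] = 2·max(2,1) = 2·2 = 4
f[5] = 2·max(3,2) = 2·3 = 6
f[6] = 3·max(3,2) = 3·3 = 9
f[7] = 2·max(5,6) = 2·6 = 12
One optimal split: 3 + 2 + 2; product 3·2·2 = 12.

12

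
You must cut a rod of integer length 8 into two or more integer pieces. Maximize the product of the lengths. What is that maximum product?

Fill f[k] for k=2..8: at each k try every first piece i and multiply by the better of (k−i) uncut or f[k−i].
Small cases: f[2]=1, f[3]=2.
f[4] = 2*max(2,1) = 2*2 = 4
f[5] = 2*max(3,2) = 2*3 = 6
f[6] = 3*max(3,2) = 3*3 = 9
f[7] = 2*max(5,6) = 2*6 = 12
f[8] = 2*max(6,9) = 2*9 = 18
One optimal split: 3 + 3 + 2; product 3*3*2 = 18.

18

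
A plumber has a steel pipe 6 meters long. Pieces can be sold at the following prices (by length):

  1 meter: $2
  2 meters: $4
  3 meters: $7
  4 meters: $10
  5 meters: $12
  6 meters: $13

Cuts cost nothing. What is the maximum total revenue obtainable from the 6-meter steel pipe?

14

Consider every possible first cut. best[k] is the best of p[i]+best[k−i] over all sellable i≤k.
best[1] = 2
best[2] = 4  (first piece 1, then best[1]=2)
best[3] = 7
best[4] = 10
best[5] = 12  (first piece 1, then best[4]=10)
best[6] = 14  (first piece 1, then best[5]=12)
One optimal cutting: 4 + 1 + 1 → $10 + $2 + $2 = $14.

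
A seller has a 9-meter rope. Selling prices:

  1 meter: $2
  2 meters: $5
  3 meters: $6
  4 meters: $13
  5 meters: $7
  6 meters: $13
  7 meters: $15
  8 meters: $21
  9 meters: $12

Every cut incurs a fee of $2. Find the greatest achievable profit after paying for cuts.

24

Consider every possible first cut. r[k] is the best of p[i]+r[k−i] over all sellable i≤k, charging 2 whenever i<k.
r[1] = 2
r[2] = 5
r[3] = 6
r[4] = 13
r[5] = 13  (first piece 1, then r[4]=13)
r[6] = 16  (first piece 2, then r[4]=13)
r[7] = 17  (first piece 3, then r[4]=13)
r[8] = 24  (first piece 4, then r[4]=13)
r[9] = 24  (first piece 1, then r[8]=24)
One optimal plan: pieces 4 + 4 + 1 (2 cuts) → $28 − $4 = $24.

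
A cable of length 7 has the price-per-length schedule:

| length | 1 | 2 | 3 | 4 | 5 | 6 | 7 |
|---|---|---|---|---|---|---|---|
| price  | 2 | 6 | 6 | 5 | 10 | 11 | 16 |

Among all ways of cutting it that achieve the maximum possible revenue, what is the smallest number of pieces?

4

Consider every possible first cut. r[k] is the best of p[i]+r[k−i] over all sellable i≤k.
r[1] = 2
r[2] = max(2+2, 6+0) = 6
r[3] = max(2+6, 6+2, 6+0) = 8
r[4] = max(2+8, 6+6, 6+2, 5+0) = 12
r[5] = max(2+12, 6+8, 6+6, 5+2, 10+0) = 14
r[6] = max(2+14, 6+12, 6+8, 5+6, 10+2, 11+0) = 18
r[7] = max(2+18, 6+14, 6+12, …, 11+2, 16+0) = 20
Maximum revenue is €20.
Now minimize piece count subject to staying optimal: for each k, pieces[k] = 1 + min over i with p[i]+r[k−i]=r[k] of pieces[k−i].
pieces[4] = 2
pieces[5] = 3
pieces[6] = 3
pieces[7] = 4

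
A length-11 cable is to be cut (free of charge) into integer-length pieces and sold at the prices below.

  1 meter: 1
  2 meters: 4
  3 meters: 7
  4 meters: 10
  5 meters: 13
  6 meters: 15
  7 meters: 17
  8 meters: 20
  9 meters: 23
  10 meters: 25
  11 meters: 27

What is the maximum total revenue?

28

Consider every possible first cut. R[k] is the best of p[i]+R[k−i] over all sellable i≤k.
R[1] = 1
R[2] = max(1+1, 4+0) = 4
R[3] = max(1+4, 4+1, 7+0) = 7
R[4] = max(1+7, 4+4, 7+1, 10+0) = 10
R[5] = max(1+10, 4+7, 7+4, 10+1, 13+0) = 13
R[6] = max(1+13, 4+10, 7+7, 10+4, 13+1, 15+0) = 15
R[7] = max(1+15, 4+13, 7+10, …, 15+1, 17+0) = 17
R[8] = max(1+17, 4+15, 7+13, …, 17+1, 20+0) = 20
R[9] = max(1+20, 4+17, 7+15, …, 20+1, 23+0) = 23
R[10] = max(1+23, 4+20, 7+17, …, 23+1, 25+0) = 26
R[11] = max(1+26, 4+23, 7+20, …, 25+1, 27+0) = 28
One optimal cutting: 6 + 5 → 15 + 13 = 28.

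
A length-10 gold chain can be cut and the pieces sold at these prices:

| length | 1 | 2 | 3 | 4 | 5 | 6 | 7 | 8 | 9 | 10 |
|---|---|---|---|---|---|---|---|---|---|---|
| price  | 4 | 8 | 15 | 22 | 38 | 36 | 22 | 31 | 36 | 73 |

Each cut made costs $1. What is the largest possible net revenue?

75

Build net[k] bottom-up: net[k] = max over allowed piece i of (p[i] + net[k−i]) − 1 per cut.
net[1] = 4
net[2] = max(4+4-1, 8+0) = 8
net[3] = max(4+8-1, 8+4-1, 15+0) = 15
net[4] = max(4+15-1, 8+8-1, 15+4-1, 22+0) = 22
net[5] = max(4+22-1, 8+15-1, 15+8-1, 22+4-1, 38+0) = 38
net[6] = max(4+38-1, 8+22-1, 15+15-1, 22+8-1, 38+4-1, 36+0) = 41
net[7] = max(4+41-1, 8+38-1, 15+22-1, …, 36+4-1, 22+0) = 45
net[8] = max(4+45-1, 8+41-1, 15+38-1, …, 22+4-1, 31+0) = 52
net[9] = max(4+52-1, 8+45-1, 15+41-1, …, 31+4-1, 36+0) = 59
net[10] = max(4+59-1, 8+52-1, 15+45-1, …, 36+4-1, 73+0) = 75
One optimal plan: pieces 5 + 5 (1 cut) → $76 − $1 = $75.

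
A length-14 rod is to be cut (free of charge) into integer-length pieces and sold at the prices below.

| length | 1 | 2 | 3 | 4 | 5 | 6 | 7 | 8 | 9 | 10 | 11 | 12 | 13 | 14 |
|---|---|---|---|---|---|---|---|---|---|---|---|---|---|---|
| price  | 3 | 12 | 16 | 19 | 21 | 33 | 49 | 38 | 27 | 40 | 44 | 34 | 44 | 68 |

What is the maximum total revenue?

98

Build best[k] bottom-up: best[k] = max over allowed piece i of (p[i] + best[k−i]).
best[1] = 3
best[2] = 12
best[3] = 16
best[4] = 24  (first piece 2, then best[2]=12)
best[5] = 28  (first piece 2, then best[3]=16)
best[6] = 36  (first piece 2, then best[4]=24)
best[7] = 49
best[8] = 52  (first piece 1, then best[7]=49)
best[9] = 61  (first piece 2, then best[7]=49)
best[10] = 65  (first piece 3, then best[7]=49)
best[11] = 73  (first piece 2, then best[9]=61)
best[12] = 77  (first piece 2, then best[10]=65)
best[13] = 85  (first piece 2, then best[11]=73)
best[14] = 98  (first piece 7, then best[7]=49)
One optimal cutting: 7 + 7 → €49 + €49 = €98.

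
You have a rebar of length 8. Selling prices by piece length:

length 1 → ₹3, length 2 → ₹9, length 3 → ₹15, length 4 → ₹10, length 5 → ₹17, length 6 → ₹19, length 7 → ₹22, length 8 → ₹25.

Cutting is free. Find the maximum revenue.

39

Build v[k] bottom-up: v[k] = max over allowed piece i of (p[i] + v[k−i]).
v[1] = 3
v[2] = 9
v[3] = 15
v[4] = 18  (first piece 1, then v[3]=15)
v[5] = 24  (first piece 2, then v[3]=15)
v[6] = 30  (first piece 3, then v[3]=15)
v[7] = 33  (first piece 1, then v[6]=30)
v[8] = 39  (first piece 2, then v[6]=30)
One optimal cutting: 3 + 3 + 2 → ₹15 + ₹15 + ₹9 = ₹39.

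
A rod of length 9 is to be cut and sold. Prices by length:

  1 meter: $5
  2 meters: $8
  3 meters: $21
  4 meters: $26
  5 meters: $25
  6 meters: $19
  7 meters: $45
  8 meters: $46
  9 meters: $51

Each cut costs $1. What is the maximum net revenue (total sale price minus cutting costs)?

61

Consider every possible first cut. v[k] is the best of p[i]+v[k−i] over all sellable i≤k, charging 1 whenever i<k.
v[1] = 5
v[2] = max(5+5-1, 8+0) = 9
v[3] = max(5+9-1, 8+5-1, 21+0) = 21
v[4] = max(5+21-1, 8+9-1, 21+5-1, 26+0) = 26
v[5] = max(5+26-1, 8+21-1, 21+9-1, 26+5-1, 25+0) = 30
v[6] = max(5+30-1, 8+26-1, 21+21-1, 26+9-1, 25+5-1, 19+0) = 41
v[7] = max(5+41-1, 8+30-1, 21+26-1, …, 19+5-1, 45+0) = 46
v[8] = max(5+46-1, 8+41-1, 21+30-1, …, 45+5-1, 46+0) = 51
v[9] = max(5+51-1, 8+46-1, 21+41-1, …, 46+5-1, 51+0) = 61
One optimal plan: pieces 3 + 3 + 3 (2 cuts) → $63 − $2 = $61.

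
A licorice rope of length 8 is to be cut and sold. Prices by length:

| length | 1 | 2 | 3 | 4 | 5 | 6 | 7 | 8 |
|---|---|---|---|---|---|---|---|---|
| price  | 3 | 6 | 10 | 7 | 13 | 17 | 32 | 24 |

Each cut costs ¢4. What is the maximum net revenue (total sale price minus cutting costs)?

31

Let r[k] be the best obtainable value from length k. For each k, try every first piece i and keep the best of price[i] + r[k−i] minus the 4 cut fee when i<k.
r[1] = 3
r[2] = max(3+3-4, 6+0) = 6
r[3] = max(3+6-4, 6+3-4, 10+0) = 10
r[4] = max(3+10-4, 6+6-4, 10+3-4, 7+0) = 9
r[5] = max(3+9-4, 6+10-4, 10+6-4, 7+3-4, 13+0) = 13
r[6] = max(3+13-4, 6+9-4, 10+10-4, 7+6-4, 13+3-4, 17+0) = 17
r[7] = max(3+17-4, 6+13-4, 10+9-4, …, 17+3-4, 32+0) = 32
r[8] = max(3+32-4, 6+17-4, 10+13-4, …, 32+3-4, 24+0) = 31
One optimal plan: pieces 7 + 1 (1 cut) → ¢35 − ¢4 = ¢31.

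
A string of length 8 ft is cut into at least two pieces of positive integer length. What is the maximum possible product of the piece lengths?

18

Let f[k] be the best product for length k (with at least one cut). For each first piece i, the rest contributes max(k−i, f[k−i]).
f[2] = 1×max(1,0) = 1×1 = 1
f[3] = max(1×2, 2×1) = 2
f[4] = max(1×3, 2×2, 3×1) = 4
f[5] = max(1×4, 2×3, 3×2, 4×1) = 6
f[6] = max(1×6, 2×4, 3×3, 4×2, 5×1) = 9
f[7] = max(1×9, 2×6, 3×4, 4×3, 5×2, 6×1) = 12
f[8] = max(1×12, 2×9, 3×6, …, 6×2, 7×1) = 18
One optimal split: 3 + 3 + 2; product 3×3×2 = 18.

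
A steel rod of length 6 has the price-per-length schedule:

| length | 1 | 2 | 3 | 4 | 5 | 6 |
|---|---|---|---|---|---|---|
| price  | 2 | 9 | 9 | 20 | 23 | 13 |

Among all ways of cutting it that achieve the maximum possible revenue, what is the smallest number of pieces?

2

Build r[k] bottom-up: r[k] = max over allowed piece i of (p[i] + r[k−i]).
r[1] = 2
r[2] = max(2+2, 9+0) = 9
r[3] = max(2+9, 9+2, 9+0) = 11
r[4] = max(2+11, 9+9, 9+2, 20+0) = 20
r[5] = max(2+20, 9+11, 9+9, 20+2, 23+0) = 23
r[6] = max(2+23, 9+20, 9+11, 20+9, 23+2, 13+0) = 29
Maximum revenue is $29.
Now minimize piece count subject to staying optimal: for each k, pieces[k] = 1 + min over i with p[i]+r[k−i]=r[k] of pieces[k−i].
pieces[3] = 2
pieces[4] = 1
pieces[5] = 1
pieces[6] = 2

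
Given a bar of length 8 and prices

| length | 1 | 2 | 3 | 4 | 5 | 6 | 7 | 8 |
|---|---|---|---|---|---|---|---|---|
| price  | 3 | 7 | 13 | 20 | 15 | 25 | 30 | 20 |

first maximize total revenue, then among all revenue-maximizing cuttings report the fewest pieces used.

2

Consider every possible first cut. r[k] is the best of p[i]+r[k−i] over all sellable i≤k.
r[1] = 3
r[2] = 7
r[3] = 13
r[4] = 20
r[5] = 23  (first piece 1, then r[4]=20)
r[6] = 27  (first piece 2, then r[4]=20)
r[7] = 33  (first piece 3, then r[4]=20)
r[8] = 40  (first piece 4, then r[4]=20)
Maximum revenue is €40.
Now minimize piece count subject to staying optimal: for each k, pieces[k] = 1 + min over i with p[i]+r[k−i]=r[k] of pieces[k−i].
pieces[5] = 2
pieces[6] = 2
pieces[7] = 2
pieces[8] = 2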